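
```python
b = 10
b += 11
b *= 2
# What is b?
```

Trace:
`b = 10` → b = 10
`b += 11` → b = 21
`b *= 2` → b = 42
So b = 42

Answer: 42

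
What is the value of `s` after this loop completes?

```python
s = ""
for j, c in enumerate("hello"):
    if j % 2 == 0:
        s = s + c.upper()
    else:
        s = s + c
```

Uppercase even positions in 'hello'
`s` takes the values: "" → "H" → "He" → "HeL" → "HeLl" → "HeLlO"

Answer: "HeLlO"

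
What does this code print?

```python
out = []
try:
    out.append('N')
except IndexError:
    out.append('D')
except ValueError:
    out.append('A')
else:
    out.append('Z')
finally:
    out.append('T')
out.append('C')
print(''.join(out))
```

Execution trace: 'N' (try body, no exception) → 'Z' (else) → 'T' (finally) → 'C' (after the try/except). Output: NZTC

Answer: NZTC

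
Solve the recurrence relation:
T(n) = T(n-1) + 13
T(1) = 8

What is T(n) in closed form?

Unrolling: T(n) = T(1) + 13·(n-1) = 8 + 13(n-1) = 13n - 5.

Answer: T(n) = 13n - 5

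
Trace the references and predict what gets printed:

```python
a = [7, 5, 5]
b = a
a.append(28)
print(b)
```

Key concept: basic list aliasing.
Step by step:
`a = [7, 5, 5]` → a = [7, 5, 5]
`b = a` → b = [7, 5, 5] (same object as a)
`a.append(28)` → a = [7, 5, 5, 28] (same object as b); b = [7, 5, 5, 28] (same object as a)
`print(b)` → prints [7, 5, 5, 28]

Answer: [7, 5, 5, 28]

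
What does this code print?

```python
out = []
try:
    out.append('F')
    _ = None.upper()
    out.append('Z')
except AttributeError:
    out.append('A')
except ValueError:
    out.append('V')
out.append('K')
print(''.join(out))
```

Execution trace: 'F' (try body) → 'A' (except AttributeError) → 'K' (after the try/except). Output: FAK

Answer: FAK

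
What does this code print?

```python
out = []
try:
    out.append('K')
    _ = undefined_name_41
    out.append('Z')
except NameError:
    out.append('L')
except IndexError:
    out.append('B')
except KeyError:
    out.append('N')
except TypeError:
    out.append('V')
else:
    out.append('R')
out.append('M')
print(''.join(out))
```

Execution trace: 'K' (try body) → 'L' (except NameError) → 'M' (after the try/except). Output: KLM

Answer: KLM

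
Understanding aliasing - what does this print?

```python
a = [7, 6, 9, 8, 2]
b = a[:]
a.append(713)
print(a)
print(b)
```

Key concept: slice [:] creates copy.
Step by step:
`a = [7, 6, 9, 8, 2]` → a = [7, 6, 9, 8, 2]
`b = a[:]` → b = [7, 6, 9, 8, 2]
`a.append(713)` → a = [7, 6, 9, 8, 2, 713]
`print(a)` → prints [7, 6, 9, 8, 2, 713]
`print(b)` → prints [7, 6, 9, 8, 2]

Answer:
[7, 6, 9, 8, 2, 713]
[7, 6, 9, 8, 2]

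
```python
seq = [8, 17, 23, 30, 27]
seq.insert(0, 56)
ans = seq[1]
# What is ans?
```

Trace:
`seq = [8, 17, 23, 30, 27]` → seq = [8, 17, 23, 30, 27]
`seq.insert(0, 56)` → seq = [56, 8, 17, 23, 30, 27]
`ans = seq[1]` → ans = 8
So ans = 8

Answer: 8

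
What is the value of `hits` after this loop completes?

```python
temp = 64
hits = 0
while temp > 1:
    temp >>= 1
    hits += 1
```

Count right shifts until 1
`hits` takes the values: 0 → 1 → 2 → 3 → 4 → 5 → 6

Answer: 6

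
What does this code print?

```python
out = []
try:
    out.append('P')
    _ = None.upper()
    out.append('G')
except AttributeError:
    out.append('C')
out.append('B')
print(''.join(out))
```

Execution trace: 'P' (try body) → 'C' (except AttributeError) → 'B' (after the try/except). Output: PCB

Answer: PCB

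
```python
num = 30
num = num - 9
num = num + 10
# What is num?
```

Trace:
`num = 30` → num = 30
`num = num - 9` → num = 21
`num = num + 10` → num = 31
So num = 31

Answer: 31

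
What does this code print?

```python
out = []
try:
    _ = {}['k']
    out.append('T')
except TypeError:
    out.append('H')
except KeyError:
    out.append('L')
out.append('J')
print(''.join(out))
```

Execution trace: 'L' (except KeyError) → 'J' (after the try/except). Output: LJ

Answer: LJ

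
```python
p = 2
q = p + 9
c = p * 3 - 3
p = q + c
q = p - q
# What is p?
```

Trace:
`p = 2` → p = 2
`q = p + 9` → q = 11
`c = p * 3 - 3` → c = 3
`p = q + c` → p = 14
`q = p - q` → q = 3
So p = 14

Answer: 14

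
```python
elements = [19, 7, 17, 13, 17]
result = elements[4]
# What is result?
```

Trace:
`elements = [19, 7, 17, 13, 17]` → elements = [19, 7, 17, 13, 17]
`result = elements[4]` → result = 17
So result = 17

Answer: 17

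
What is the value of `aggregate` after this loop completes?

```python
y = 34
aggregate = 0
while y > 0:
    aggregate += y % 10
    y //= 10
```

Sum digits of 34
`aggregate` takes the values: 0 → 4 → 7

Answer: 7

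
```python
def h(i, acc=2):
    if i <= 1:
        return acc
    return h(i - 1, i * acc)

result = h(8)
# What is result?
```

Accumulator trace (n, acc): (8, 2) -> (7, 16) -> (6, 112) -> (5, 672) -> (4, 3360) -> (3, 13440) -> (2, 40320) -> (1, 80640) -> return 80640

Answer: 80640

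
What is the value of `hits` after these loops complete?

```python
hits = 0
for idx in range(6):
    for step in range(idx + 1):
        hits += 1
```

Triangle: 1 + 2 + ... + 6
`hits` takes the values: 0 → 1 → 2 → 3 → 4 → 5 → 6 → 7 → 8 → 9 → 10 → 11 → 12 → 13 → 14 → 15 → 16 → 17 → 18 → 19 → 20 → 21

Answer: 21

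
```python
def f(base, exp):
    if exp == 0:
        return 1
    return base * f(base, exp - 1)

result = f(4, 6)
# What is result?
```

f(4, 6) = 4 * 4 * 4 * 4 * 4 * 4 = 4096

Answer: 4096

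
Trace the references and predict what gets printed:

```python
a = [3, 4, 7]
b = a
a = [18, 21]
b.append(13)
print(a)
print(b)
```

Key concept: rebinding vs mutation: a is rebound to a new list, b still points at the original.
Step by step:
`a = [3, 4, 7]` → a = [3, 4, 7]
`b = a` → b = [3, 4, 7] (same object as a)
`a = [18, 21]` → a = [18, 21]
`b.append(13)` → b = [3, 4, 7, 13]
`print(a)` → prints [18, 21]
`print(b)` → prints [3, 4, 7, 13]

Answer:
[18, 21]
[3, 4, 7, 13]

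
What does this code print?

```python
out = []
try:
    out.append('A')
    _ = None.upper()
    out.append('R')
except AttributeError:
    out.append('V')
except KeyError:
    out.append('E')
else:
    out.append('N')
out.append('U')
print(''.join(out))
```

Execution trace: 'A' (try body) → 'V' (except AttributeError) → 'U' (after the try/except). Output: AVU

Answer: AVU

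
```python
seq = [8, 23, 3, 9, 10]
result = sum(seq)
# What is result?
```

Trace:
`seq = [8, 23, 3, 9, 10]` → seq = [8, 23, 3, 9, 10]
`result = sum(seq)` → result = 53
So result = 53

Answer: 53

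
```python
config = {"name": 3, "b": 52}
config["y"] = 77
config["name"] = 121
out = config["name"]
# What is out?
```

Trace:
`config = {"name": 3, "b": 52}` → config = {'name': 3, 'b': 52}
`config["y"] = 77` → config = {'name': 3, 'b': 52, 'y': 77}
`config["name"] = 121` → config = {'name': 121, 'b': 52, 'y': 77}
`out = config["name"]` → out = 121
So out = 121

Answer: 121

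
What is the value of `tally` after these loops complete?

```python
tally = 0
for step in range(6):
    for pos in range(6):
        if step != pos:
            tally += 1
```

6² - 6 (exclude diagonal)
`tally` takes the values: 0 → 1 → 2 → 3 → 4 → 5 → 6 → 7 → 8 → 9 → 10 → 11 → 12 → 13 → 14 → 15 → 16 → 17 → 18 → 19 → 20 → 21 → 22 → 23 → 24 → 25 → 26 → 27 → 28 → 29 → 30

Answer: 30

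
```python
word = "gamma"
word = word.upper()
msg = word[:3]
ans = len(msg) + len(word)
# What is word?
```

Trace:
`word = "gamma"` → word = 'gamma'
`word = word.upper()` → word = 'GAMMA'
`msg = word[:3]` → msg = 'GAM'
`ans = len(msg) + len(word)` → ans = 8
So word = 'GAMMA'

Answer: 'GAMMA'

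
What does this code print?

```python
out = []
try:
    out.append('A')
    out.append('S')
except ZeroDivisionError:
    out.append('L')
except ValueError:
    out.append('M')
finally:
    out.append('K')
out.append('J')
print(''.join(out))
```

Execution trace: 'A' (try body) → 'S' (try body, no exception) → 'K' (finally) → 'J' (after the try/except). Output: ASKJ

Answer: ASKJ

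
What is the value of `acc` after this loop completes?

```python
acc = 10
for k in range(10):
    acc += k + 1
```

Start at 10, add 1 to 10 = 65
`acc` takes the values: 10 → 11 → 13 → 16 → 20 → 25 → 31 → 38 → 46 → 55 → 65

Answer: 65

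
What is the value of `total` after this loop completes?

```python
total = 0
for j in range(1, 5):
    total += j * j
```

Sum of squares 1² to 4² = 30
`total` takes the values: 0 → 1 → 5 → 14 → 30

Answer: 30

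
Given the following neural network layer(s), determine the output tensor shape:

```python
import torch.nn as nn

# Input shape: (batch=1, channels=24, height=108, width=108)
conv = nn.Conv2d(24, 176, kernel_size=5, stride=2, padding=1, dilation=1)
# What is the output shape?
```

Input: (1, 24, 108, 108) -> Output: (1, 176, 53, 53)

Answer: (1, 176, 53, 53)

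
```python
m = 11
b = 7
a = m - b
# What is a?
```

Trace:
`m = 11` → m = 11
`b = 7` → b = 7
`a = m - b` → a = 4
So a = 4

Answer: 4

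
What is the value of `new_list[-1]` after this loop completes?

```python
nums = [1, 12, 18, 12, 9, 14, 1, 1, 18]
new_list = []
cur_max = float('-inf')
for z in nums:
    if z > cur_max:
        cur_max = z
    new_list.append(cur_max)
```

Running max ends at 18
`new_list` takes the values: [] → [1] → [1, 12] → [1, 12, 18] → [1, 12, 18, 18] → [1, 12, 18, 18, 18] → [1, 12, 18, 18, 18, 18] → [1, 12, 18, 18, 18, 18, 18] → [1, 12, 18, 18, 18, 18, 18, 18] → [1, 12, 18, 18, 18, 18, 18, 18, 18]
So `new_list[-1]` = 18

Answer: 18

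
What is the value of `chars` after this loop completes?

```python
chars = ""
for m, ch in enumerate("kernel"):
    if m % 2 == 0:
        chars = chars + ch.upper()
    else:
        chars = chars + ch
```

Uppercase even positions in 'kernel'
`chars` takes the values: "" → "K" → "Ke" → "KeR" → "KeRn" → "KeRnE" → "KeRnEl"

Answer: "KeRnEl"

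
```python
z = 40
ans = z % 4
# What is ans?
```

Trace:
`z = 40` → z = 40
`ans = z % 4` → ans = 0
So ans = 0

Answer: 0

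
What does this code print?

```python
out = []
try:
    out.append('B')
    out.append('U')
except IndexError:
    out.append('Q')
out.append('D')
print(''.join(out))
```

Execution trace: 'B' (try body) → 'U' (try body, no exception) → 'D' (after the try/except). Output: BUD

Answer: BUD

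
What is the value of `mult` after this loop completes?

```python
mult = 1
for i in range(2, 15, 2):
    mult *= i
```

Product of even numbers 2 to 14
`mult` takes the values: 1 → 2 → 8 → 48 → 384 → 3840 → 46080 → 645120

Answer: 645120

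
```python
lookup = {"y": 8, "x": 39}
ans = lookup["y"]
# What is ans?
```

Trace:
`lookup = {"y": 8, "x": 39}` → lookup = {'y': 8, 'x': 39}
`ans = lookup["y"]` → ans = 8
So ans = 8

Answer: 8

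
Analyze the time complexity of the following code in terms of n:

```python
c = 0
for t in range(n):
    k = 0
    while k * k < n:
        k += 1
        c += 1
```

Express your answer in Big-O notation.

Each loop level contributes: n × √n. Multiplying the contributions gives O(n√n).

Answer: O(n√n)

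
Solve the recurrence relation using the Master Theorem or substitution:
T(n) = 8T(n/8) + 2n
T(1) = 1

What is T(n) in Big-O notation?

By Master Theorem: a=8, b=8, f(n)=2n. Since log_8(8) = 1 and f(n) = Θ(n^1), Case 2 applies. T(n) = O(n log n).

Answer: O(n log n)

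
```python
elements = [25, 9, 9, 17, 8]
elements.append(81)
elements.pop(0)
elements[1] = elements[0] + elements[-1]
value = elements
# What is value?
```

Trace:
`elements = [25, 9, 9, 17, 8]` → elements = [25, 9, 9, 17, 8]
`elements.append(81)` → elements = [25, 9, 9, 17, 8, 81]
`elements.pop(0)` → elements = [9, 9, 17, 8, 81]
`elements[1] = elements[0] + elements[-1]` → elements = [9, 90, 17, 8, 81]
`value = elements` → value = [9, 90, 17, 8, 81]
So value = [9, 90, 17, 8, 81]

Answer: [9, 90, 17, 8, 81]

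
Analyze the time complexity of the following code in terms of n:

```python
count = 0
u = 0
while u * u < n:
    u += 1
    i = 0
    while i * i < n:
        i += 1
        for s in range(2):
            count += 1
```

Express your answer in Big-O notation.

Each loop level contributes: √n × √n × 1. Multiplying the contributions gives O(n).

Answer: O(n)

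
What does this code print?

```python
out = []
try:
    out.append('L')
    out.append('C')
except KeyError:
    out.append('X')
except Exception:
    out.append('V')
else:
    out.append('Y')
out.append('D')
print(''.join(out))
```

Execution trace: 'L' (try body) → 'C' (try body, no exception) → 'Y' (else) → 'D' (after the try/except). Output: LCYD

Answer: LCYD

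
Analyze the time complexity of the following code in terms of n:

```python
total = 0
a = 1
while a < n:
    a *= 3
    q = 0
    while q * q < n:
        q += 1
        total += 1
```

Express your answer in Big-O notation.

Each loop level contributes: log n × √n. Multiplying the contributions gives O(√n log n).

Answer: O(√n log n)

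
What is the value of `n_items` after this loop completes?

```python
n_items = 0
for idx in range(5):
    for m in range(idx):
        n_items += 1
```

Triangle number: 0+1+2+...+4
`n_items` takes the values: 0 → 1 → 2 → 3 → 4 → 5 → 6 → 7 → 8 → 9 → 10

Answer: 10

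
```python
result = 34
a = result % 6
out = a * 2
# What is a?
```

Trace:
`result = 34` → result = 34
`a = result % 6` → a = 4
`out = a * 2` → out = 8
So a = 4

Answer: 4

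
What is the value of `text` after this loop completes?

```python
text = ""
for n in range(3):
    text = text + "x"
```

Repeat 'x' 3 times
`text` takes the values: "" → "x" → "xx" → "xxx"

Answer: "xxx"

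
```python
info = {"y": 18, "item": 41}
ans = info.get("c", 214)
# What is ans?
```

Trace:
`info = {"y": 18, "item": 41}` → info = {'y': 18, 'item': 41}
`ans = info.get("c", 214)` → ans = 214
So ans = 214

Answer: 214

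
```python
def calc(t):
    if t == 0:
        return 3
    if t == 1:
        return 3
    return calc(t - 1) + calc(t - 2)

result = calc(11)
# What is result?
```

Build up from base cases: calc(0)=3, calc(1)=3, calc(2)=6, calc(3)=9, calc(4)=15, calc(5)=24, calc(6)=39, ..., calc(11)=432

Answer: 432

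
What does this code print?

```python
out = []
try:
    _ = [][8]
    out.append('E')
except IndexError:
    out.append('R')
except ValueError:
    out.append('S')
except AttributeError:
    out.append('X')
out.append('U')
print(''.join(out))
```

Execution trace: 'R' (except IndexError) → 'U' (after the try/except). Output: RU

Answer: RU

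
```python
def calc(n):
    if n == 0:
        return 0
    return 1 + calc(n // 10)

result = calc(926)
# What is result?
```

Count of digits of 926: 3

Answer: 3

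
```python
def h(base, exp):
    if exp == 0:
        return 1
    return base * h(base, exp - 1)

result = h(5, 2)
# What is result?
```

h(5, 2) = 5 * 5 = 25

Answer: 25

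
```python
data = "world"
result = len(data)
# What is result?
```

Trace:
`data = "world"` → data = 'world'
`result = len(data)` → result = 5
So result = 5

Answer: 5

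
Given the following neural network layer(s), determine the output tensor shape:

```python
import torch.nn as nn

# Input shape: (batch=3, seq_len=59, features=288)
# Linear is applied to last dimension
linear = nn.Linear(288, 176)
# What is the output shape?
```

Input: (3, 59, 288) -> Output: (3, 59, 176)

Answer: (3, 59, 176)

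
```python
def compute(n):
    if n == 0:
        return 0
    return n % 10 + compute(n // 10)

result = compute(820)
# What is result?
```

Sum of digits of 820: 0 + 2 + 8 = 10

Answer: 10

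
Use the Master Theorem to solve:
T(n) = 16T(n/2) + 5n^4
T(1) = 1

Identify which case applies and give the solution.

a=16, b=2, f(n)=5n^4. log_2(16) = 4. Since c=4 = 4, Case 2 applies: T(n) = Θ(n^log_b(a) · log n) = O(n^4 log n).

Answer: O(n^4 log n) - Case 2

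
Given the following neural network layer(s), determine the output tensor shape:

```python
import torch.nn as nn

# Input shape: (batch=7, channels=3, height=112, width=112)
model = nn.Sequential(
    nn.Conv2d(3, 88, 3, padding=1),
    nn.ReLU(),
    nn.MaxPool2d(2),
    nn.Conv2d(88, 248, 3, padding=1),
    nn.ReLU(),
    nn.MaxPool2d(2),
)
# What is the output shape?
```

Input: (7, 3, 112, 112) -> after first Conv2d: (7, 88, 112, 112) -> after first MaxPool2d: (7, 88, 56, 56) -> after second Conv2d: (7, 248, 56, 56) -> Output: (7, 248, 28, 28)

Answer: (7, 248, 28, 28)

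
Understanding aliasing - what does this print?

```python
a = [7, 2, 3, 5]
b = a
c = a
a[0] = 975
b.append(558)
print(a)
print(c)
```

Key concept: multiple aliases.
Step by step:
`a = [7, 2, 3, 5]` → a = [7, 2, 3, 5]
`b = a` → b = [7, 2, 3, 5] (same object as a)
`c = a` → c = [7, 2, 3, 5] (same object as a, b)
`a[0] = 975` → a = [975, 2, 3, 5] (same object as b, c); b = [975, 2, 3, 5] (same object as a, c); c = [975, 2, 3, 5] (same object as a, b)
`b.append(558)` → a = [975, 2, 3, 5, 558] (same object as b, c); b = [975, 2, 3, 5, 558] (same object as a, c); c = [975, 2, 3, 5, 558] (same object as a, b)
`print(a)` → prints [975, 2, 3, 5, 558]
`print(c)` → prints [975, 2, 3, 5, 558]

Answer:
[975, 2, 3, 5, 558]
[975, 2, 3, 5, 558]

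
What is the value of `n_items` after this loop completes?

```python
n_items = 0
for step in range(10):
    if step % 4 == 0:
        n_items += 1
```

Count numbers divisible by 4 in range(10)
`n_items` takes the values: 0 → 1 → 2 → 3

Answer: 3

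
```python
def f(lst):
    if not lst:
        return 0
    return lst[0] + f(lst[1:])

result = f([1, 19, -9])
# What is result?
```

1 + 19 + (-9) + 0 = 11

Answer: 11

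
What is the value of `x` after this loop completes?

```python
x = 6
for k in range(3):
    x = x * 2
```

Multiply by 2, 3 times: 6 * 2^3 = 48
`x` takes the values: 6 → 12 → 24 → 48

Answer: 48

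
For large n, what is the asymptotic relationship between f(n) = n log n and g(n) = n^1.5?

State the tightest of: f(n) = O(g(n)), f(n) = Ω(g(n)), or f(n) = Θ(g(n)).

n log n vs n^1.5: f(n) = O(g(n)) but not Ω(g(n)) — n^1.5 grows strictly faster than n log n.

Answer: f(n) = O(g(n)) but not Ω(g(n)) — n^1.5 grows strictly faster than n log n.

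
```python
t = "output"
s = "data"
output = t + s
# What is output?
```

Trace:
`t = "output"` → t = 'output'
`s = "data"` → s = 'data'
`output = t + s` → output = 'outputdata'
So output = 'outputdata'

Answer: 'outputdata'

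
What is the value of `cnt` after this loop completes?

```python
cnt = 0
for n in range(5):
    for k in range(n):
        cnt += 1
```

Triangle number: 0+1+2+...+4
`cnt` takes the values: 0 → 1 → 2 → 3 → 4 → 5 → 6 → 7 → 8 → 9 → 10

Answer: 10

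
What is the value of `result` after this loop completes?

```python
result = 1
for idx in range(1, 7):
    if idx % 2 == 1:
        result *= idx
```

Product of odd numbers 1 to 6
`result` takes the values: 1 → 3 → 15

Answer: 15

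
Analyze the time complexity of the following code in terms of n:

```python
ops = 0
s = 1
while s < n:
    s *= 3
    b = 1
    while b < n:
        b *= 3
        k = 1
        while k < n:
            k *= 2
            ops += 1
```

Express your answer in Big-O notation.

Each loop level contributes: log n × log n × log n. Multiplying the contributions gives O(log^3 n).

Answer: O(log^3 n)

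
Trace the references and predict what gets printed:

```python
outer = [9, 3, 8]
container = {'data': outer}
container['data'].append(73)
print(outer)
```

Key concept: dict holds reference to list.
Step by step:
`outer = [9, 3, 8]` → outer = [9, 3, 8]
`container = {'data': outer}` → container = {'data': [9, 3, 8]}
`container['data'].append(73)` → outer = [9, 3, 8, 73]; container = {'data': [9, 3, 8, 73]}
`print(outer)` → prints [9, 3, 8, 73]

Answer: [9, 3, 8, 73]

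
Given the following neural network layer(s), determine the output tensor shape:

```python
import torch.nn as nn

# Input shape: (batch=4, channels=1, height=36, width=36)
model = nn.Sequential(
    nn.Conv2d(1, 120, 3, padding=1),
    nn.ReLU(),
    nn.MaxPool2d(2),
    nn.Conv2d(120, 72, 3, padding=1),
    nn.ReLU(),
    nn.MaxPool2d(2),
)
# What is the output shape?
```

Input: (4, 1, 36, 36) -> after first Conv2d: (4, 120, 36, 36) -> after first MaxPool2d: (4, 120, 18, 18) -> after second Conv2d: (4, 72, 18, 18) -> Output: (4, 72, 9, 9)

Answer: (4, 72, 9, 9)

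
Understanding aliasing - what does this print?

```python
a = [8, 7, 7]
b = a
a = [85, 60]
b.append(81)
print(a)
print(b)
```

Key concept: rebinding vs mutation: a is rebound to a new list, b still points at the original.
Step by step:
`a = [8, 7, 7]` → a = [8, 7, 7]
`b = a` → b = [8, 7, 7] (same object as a)
`a = [85, 60]` → a = [85, 60]
`b.append(81)` → b = [8, 7, 7, 81]
`print(a)` → prints [85, 60]
`print(b)` → prints [8, 7, 7, 81]

Answer:
[85, 60]
[8, 7, 7, 81]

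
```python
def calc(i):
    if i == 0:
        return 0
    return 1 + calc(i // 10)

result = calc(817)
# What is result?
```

Count of digits of 817: 3

Answer: 3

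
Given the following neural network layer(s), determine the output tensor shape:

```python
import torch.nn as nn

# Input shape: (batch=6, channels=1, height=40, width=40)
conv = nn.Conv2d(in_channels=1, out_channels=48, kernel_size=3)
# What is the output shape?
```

Input: (6, 1, 40, 40) -> Output: (6, 48, 38, 38)

Answer: (6, 48, 38, 38)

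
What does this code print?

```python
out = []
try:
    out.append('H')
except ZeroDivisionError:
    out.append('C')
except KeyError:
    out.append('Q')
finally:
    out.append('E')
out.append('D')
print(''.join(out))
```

Execution trace: 'H' (try body, no exception) → 'E' (finally) → 'D' (after the try/except). Output: HED

Answer: HED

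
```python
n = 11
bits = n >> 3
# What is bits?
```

Trace:
`n = 11` → n = 11
`bits = n >> 3` → bits = 1
So bits = 1

Answer: 1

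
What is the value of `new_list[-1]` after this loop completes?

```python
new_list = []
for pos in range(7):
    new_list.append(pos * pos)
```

Last element of squares 0 to 6
`new_list` takes the values: [] → [0] → [0, 1] → [0, 1, 4] → [0, 1, 4, 9] → [0, 1, 4, 9, 16] → [0, 1, 4, 9, 16, 25] → [0, 1, 4, 9, 16, 25, 36]
So `new_list[-1]` = 36

Answer: 36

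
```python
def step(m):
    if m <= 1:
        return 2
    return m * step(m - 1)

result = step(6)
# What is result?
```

step(6) = 6 * 5 * 4 * 3 * 2 * 2 = 1440

Answer: 1440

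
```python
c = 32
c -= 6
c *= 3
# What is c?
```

Trace:
`c = 32` → c = 32
`c -= 6` → c = 26
`c *= 3` → c = 78
So c = 78

Answer: 78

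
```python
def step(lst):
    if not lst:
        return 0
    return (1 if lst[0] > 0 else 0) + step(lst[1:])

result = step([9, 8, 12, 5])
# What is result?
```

Count of positive elements in [9, 8, 12, 5] = 4

Answer: 4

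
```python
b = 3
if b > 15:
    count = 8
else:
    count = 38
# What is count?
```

Trace:
`b = 3` → b = 3
`if b > 15: ...` → b > 15 is False, take else branch → count = 38
So count = 38

Answer: 38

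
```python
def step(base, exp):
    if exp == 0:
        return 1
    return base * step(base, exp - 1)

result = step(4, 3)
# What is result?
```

step(4, 3) = 4 * 4 * 4 = 64

Answer: 64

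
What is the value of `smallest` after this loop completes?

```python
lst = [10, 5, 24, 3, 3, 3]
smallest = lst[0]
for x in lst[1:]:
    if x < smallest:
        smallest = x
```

Minimum of [10, 5, 24, 3, 3, 3]
`smallest` takes the values: 10 → 5 → 3

Answer: 3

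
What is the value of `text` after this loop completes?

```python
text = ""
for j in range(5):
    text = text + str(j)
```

Concatenate digits 0 to 4
`text` takes the values: "" → "0" → "01" → "012" → "0123" → "01234"

Answer: "01234"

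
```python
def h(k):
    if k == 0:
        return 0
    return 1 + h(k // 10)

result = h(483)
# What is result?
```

Count of digits of 483: 3

Answer: 3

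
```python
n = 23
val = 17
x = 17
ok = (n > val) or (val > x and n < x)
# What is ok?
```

Trace:
`n = 23` → n = 23
`val = 17` → val = 17
`x = 17` → x = 17
`ok = (n > val) or (val > x and n < x)` → ok = True
So ok = True

Answer: True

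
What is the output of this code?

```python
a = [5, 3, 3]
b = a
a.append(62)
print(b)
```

Key concept: basic list aliasing.
Step by step:
`a = [5, 3, 3]` → a = [5, 3, 3]
`b = a` → b = [5, 3, 3] (same object as a)
`a.append(62)` → a = [5, 3, 3, 62] (same object as b); b = [5, 3, 3, 62] (same object as a)
`print(b)` → prints [5, 3, 3, 62]

Answer: [5, 3, 3, 62]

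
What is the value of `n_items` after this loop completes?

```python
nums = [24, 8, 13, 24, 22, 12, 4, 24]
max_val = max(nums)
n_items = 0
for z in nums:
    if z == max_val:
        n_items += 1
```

Count of max value 24 in [24, 8, 13, 24, 22, 12, 4, 24]
`n_items` takes the values: 0 → 1 → 2 → 3

Answer: 3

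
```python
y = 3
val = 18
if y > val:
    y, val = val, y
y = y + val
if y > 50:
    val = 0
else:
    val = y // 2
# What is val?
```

Trace:
`y = 3` → y = 3
`val = 18` → val = 18
`if y > val: ...` → y > val is False → no variable changes
`y = y + val` → y = 21
`if y > 50: ...` → y > 50 is False, take else branch → val = 10
So val = 10

Answer: 10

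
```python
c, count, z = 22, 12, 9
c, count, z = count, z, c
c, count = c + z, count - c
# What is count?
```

Trace:
`c, count, z = 22, 12, 9` → c = 22; count = 12; z = 9
`c, count, z = count, z, c` → c = 12; count = 9; z = 22
`c, count = c + z, count - c` → c = 34; count = -3
So count = -3

Answer: -3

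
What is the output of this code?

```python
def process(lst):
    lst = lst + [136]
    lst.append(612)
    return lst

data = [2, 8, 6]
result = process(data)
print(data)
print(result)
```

Key concept: rebinding parameter vs mutation.
Step by step:
`data = [2, 8, 6]` → data = [2, 8, 6]
`result = process(data)` → result = [2, 8, 6, 136, 612]
`print(data)` → prints [2, 8, 6]
`print(result)` → prints [2, 8, 6, 136, 612]

Answer:
[2, 8, 6]
[2, 8, 6, 136, 612]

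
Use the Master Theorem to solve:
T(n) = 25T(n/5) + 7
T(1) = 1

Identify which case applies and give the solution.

a=25, b=5, f(n)=7. log_5(25) = 2. Since c=0 < 2, Case 1 applies: T(n) = Θ(n^log_b(a)) = O(n^2).

Answer: O(n^2) - Case 1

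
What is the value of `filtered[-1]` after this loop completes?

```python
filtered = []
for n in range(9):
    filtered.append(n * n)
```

Last element of squares 0 to 8
`filtered` takes the values: [] → [0] → [0, 1] → [0, 1, 4] → [0, 1, 4, 9] → [0, 1, 4, 9, 16] → [0, 1, 4, 9, 16, 25] → [0, 1, 4, 9, 16, 25, 36] → [0, 1, 4, 9, 16, 25, 36, 49] → [0, 1, 4, 9, 16, 25, 36, 49, 64]
So `filtered[-1]` = 64

Answer: 64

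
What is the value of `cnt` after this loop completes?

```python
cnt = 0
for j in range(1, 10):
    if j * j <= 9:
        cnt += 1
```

Count numbers where j² ≤ 9
`cnt` takes the values: 0 → 1 → 2 → 3

Answer: 3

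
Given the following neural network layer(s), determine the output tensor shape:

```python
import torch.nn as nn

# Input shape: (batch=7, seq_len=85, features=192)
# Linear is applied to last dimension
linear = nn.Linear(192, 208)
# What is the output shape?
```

Input: (7, 85, 192) -> Output: (7, 85, 208)

Answer: (7, 85, 208)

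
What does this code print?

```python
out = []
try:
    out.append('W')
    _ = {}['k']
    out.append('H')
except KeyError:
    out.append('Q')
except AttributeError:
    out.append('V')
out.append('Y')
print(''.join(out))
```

Execution trace: 'W' (try body) → 'Q' (except KeyError) → 'Y' (after the try/except). Output: WQY

Answer: WQY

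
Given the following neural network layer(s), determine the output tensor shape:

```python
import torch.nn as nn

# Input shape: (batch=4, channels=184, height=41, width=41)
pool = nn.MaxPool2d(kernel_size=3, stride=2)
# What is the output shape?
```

Input: (4, 184, 41, 41) -> Output: (4, 184, 20, 20)

Answer: (4, 184, 20, 20)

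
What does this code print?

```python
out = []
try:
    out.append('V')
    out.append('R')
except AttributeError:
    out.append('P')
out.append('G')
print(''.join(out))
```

Execution trace: 'V' (try body) → 'R' (try body, no exception) → 'G' (after the try/except). Output: VRG

Answer: VRG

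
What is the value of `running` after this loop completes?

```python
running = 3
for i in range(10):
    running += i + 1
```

Start at 3, add 1 to 10 = 58
`running` takes the values: 3 → 4 → 6 → 9 → 13 → 18 → 24 → 31 → 39 → 48 → 58

Answer: 58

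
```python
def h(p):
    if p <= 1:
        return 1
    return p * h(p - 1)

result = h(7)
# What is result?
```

h(7) = 7 * 6 * 5 * 4 * 3 * 2 * 1 = 5040

Answer: 5040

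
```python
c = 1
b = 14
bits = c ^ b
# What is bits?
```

Trace:
`c = 1` → c = 1
`b = 14` → b = 14
`bits = c ^ b` → bits = 15
So bits = 15

Answer: 15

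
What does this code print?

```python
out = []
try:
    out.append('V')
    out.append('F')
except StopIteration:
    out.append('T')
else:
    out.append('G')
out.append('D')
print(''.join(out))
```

Execution trace: 'V' (try body) → 'F' (try body, no exception) → 'G' (else) → 'D' (after the try/except). Output: VFGD

Answer: VFGD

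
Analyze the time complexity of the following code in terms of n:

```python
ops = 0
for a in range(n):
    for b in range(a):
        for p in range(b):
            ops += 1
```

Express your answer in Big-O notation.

Each loop level contributes: n × n × n. Multiplying the contributions gives O(n^3).

Answer: O(n^3)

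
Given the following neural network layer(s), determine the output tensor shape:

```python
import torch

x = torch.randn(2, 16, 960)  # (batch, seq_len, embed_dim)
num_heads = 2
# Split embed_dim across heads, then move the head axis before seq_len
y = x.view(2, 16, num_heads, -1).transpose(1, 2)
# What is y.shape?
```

Input: (2, 16, 960) -> head_dim = 960 // 2 = 480; after view: (2, 16, 2, 480) -> after transpose(1, 2): (2, 2, 16, 480) -> Output: (2, 2, 16, 480)

Answer: (2, 2, 16, 480)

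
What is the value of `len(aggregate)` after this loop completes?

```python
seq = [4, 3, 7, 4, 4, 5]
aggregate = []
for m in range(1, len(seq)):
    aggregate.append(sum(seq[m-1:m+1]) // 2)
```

Number of 2-element averages
`aggregate` takes the values: [] → [3] → [3, 5] → [3, 5, 5] → [3, 5, 5, 4] → [3, 5, 5, 4, 4]
So `len(aggregate)` = 5

Answer: 5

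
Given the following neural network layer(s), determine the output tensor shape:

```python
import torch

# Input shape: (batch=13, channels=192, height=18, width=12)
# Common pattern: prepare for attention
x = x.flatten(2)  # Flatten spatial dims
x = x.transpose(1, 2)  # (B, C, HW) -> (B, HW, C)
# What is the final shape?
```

Input: (13, 192, 18, 12) -> after flatten(2): (13, 192, 216) -> Output: (13, 216, 192)

Answer: (13, 216, 192)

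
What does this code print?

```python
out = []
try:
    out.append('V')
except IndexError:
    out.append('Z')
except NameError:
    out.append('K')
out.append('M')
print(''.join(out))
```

Execution trace: 'V' (try body, no exception) → 'M' (after the try/except). Output: VM

Answer: VM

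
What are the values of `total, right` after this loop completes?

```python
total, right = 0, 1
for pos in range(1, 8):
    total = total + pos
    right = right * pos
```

Sum and factorial of 1 to 7
`total, right` takes the values: (0, 1) → (1, 1) → (3, 1) → (3, 2) → (6, 2) → (6, 6) → (10, 6) → (10, 24) → (15, 24) → (15, 120) → (21, 120) → (21, 720) → (28, 720) → (28, 5040)

Answer: 28, 5040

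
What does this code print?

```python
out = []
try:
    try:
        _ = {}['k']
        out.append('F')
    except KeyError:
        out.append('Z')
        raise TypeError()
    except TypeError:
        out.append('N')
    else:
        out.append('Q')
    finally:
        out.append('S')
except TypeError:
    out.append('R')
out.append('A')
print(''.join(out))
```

Execution trace: 'Z' (inner except KeyError) → 'S' (inner finally) → 'R' (outer except TypeError) → 'A' (after the try/except). Output: ZSRA

Answer: ZSRA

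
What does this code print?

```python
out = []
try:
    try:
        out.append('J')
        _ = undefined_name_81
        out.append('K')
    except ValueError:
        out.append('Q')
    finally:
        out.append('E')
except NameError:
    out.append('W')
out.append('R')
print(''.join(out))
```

Execution trace: 'J' (try body) → 'E' (finally) → 'W' (outer except NameError) → 'R' (after the try/except). Output: JEWR

Answer: JEWR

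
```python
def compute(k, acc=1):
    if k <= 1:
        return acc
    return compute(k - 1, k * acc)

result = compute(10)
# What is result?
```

Accumulator trace (n, acc): (10, 1) -> (9, 10) -> (8, 90) -> (7, 720) -> (6, 5040) -> (5, 30240) -> (4, 151200) -> (3, 604800) -> (2, 1814400) -> (1, 3628800) -> return 3628800

Answer: 3628800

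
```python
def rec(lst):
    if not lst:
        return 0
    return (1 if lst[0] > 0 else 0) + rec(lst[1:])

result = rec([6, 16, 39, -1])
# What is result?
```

Count of positive elements in [6, 16, 39, -1] = 3

Answer: 3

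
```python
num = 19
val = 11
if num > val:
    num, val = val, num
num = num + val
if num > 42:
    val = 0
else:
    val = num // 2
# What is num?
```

Trace:
`num = 19` → num = 19
`val = 11` → val = 11
`if num > val: ...` → num > val is True → num = 11; val = 19
`num = num + val` → num = 30
`if num > 42: ...` → num > 42 is False, take else branch → val = 15
So num = 30

Answer: 30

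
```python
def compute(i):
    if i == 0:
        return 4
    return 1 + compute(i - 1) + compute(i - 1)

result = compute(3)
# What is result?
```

compute(i) = 1 + 2·compute(i-1), compute(0)=4. Closed form: (4+1)·2^3 - 1 = 39.

Answer: 39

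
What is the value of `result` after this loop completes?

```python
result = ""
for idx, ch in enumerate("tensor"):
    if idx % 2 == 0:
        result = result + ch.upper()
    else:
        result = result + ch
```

Uppercase even positions in 'tensor'
`result` takes the values: "" → "T" → "Te" → "TeN" → "TeNs" → "TeNsO" → "TeNsOr"

Answer: "TeNsOr"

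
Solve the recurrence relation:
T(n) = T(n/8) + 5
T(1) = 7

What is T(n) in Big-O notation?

Each step divides n by 8 and adds 5. After log_8(n) steps we reach T(1)=7. So T(n) = 5·log_8(n) + 7 = O(log n).

Answer: O(log n)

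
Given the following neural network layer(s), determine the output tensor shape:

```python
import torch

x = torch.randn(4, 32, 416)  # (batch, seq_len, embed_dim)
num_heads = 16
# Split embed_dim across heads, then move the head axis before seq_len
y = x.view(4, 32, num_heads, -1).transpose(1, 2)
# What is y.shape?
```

Input: (4, 32, 416) -> head_dim = 416 // 16 = 26; after view: (4, 32, 16, 26) -> after transpose(1, 2): (4, 16, 32, 26) -> Output: (4, 16, 32, 26)

Answer: (4, 16, 32, 26)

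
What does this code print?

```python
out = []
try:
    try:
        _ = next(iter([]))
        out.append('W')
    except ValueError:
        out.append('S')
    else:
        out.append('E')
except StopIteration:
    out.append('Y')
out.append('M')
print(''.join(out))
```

Execution trace: 'Y' (outer except StopIteration) → 'M' (after the try/except). Output: YM

Answer: YM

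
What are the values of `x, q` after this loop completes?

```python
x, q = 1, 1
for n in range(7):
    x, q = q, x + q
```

Fibonacci: after 7 iterations
`x, q` takes the values: (1, 1) → (1, 2) → (2, 3) → (3, 5) → (5, 8) → (8, 13) → (13, 21) → (21, 34)

Answer: 21, 34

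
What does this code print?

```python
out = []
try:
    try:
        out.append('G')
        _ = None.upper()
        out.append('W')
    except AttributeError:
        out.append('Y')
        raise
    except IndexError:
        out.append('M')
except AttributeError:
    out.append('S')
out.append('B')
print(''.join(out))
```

Execution trace: 'G' (inner try body) → 'Y' (inner except AttributeError) → 'S' (outer except AttributeError) → 'B' (after the try/except). Output: GYSB

Answer: GYSB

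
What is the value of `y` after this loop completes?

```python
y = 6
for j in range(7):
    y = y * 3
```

Multiply by 3, 7 times: 6 * 3^7 = 13122
`y` takes the values: 6 → 18 → 54 → 162 → 486 → 1458 → 4374 → 13122

Answer: 13122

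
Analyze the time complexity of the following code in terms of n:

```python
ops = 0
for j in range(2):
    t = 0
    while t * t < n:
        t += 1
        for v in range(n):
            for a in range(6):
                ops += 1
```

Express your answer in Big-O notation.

Each loop level contributes: 1 × √n × n × 1. Multiplying the contributions gives O(n√n).

Answer: O(n√n)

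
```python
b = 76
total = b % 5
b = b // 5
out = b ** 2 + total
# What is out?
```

Trace:
`b = 76` → b = 76
`total = b % 5` → total = 1
`b = b // 5` → b = 15
`out = b ** 2 + total` → out = 226
So out = 226

Answer: 226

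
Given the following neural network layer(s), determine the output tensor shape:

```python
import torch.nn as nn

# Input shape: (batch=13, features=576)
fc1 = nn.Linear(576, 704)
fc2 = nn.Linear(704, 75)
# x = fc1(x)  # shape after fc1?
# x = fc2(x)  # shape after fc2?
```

Input: (13, 576) -> after fc1: (13, 704) -> Output: (13, 75)

Answer: (13, 75)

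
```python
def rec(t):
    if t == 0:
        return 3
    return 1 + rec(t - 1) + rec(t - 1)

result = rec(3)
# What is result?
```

rec(t) = 1 + 2·rec(t-1), rec(0)=3. Closed form: (3+1)·2^3 - 1 = 31.

Answer: 31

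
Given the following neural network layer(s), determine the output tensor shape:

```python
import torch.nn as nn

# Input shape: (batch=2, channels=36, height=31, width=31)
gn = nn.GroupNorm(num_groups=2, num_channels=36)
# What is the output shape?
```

Input: (2, 36, 31, 31) -> Output: (2, 36, 31, 31)

Answer: (2, 36, 31, 31)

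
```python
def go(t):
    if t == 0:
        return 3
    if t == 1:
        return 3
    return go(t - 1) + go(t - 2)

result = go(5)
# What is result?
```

Build up from base cases: go(0)=3, go(1)=3, go(2)=6, go(3)=9, go(4)=15, go(5)=24

Answer: 24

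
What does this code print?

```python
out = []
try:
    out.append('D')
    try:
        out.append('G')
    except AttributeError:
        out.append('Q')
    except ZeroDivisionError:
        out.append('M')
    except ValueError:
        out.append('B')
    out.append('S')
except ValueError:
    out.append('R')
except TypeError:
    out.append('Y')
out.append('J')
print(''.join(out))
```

Execution trace: 'D' (try body) → 'G' (inner try body, no exception) → 'S' (try body, no exception) → 'J' (after the try/except). Output: DGSJ

Answer: DGSJ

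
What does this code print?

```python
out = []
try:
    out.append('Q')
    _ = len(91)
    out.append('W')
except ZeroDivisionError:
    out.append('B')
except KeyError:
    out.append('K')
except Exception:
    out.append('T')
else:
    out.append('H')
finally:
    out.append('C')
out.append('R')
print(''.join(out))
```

Execution trace: 'Q' (try body) → 'T' (except Exception) → 'C' (finally) → 'R' (after the try/except). Output: QTCR

Answer: QTCR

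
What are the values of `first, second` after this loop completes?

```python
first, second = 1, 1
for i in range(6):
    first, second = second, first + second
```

Fibonacci: after 6 iterations
`first, second` takes the values: (1, 1) → (1, 2) → (2, 3) → (3, 5) → (5, 8) → (8, 13) → (13, 21)

Answer: 13, 21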